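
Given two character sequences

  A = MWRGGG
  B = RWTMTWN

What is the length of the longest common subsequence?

2

Taking M at A[1]=B[4] → W at A[2]=B[6] gives a common subsequence of length 2. dp[6][7] = 2 confirms this is the maximum.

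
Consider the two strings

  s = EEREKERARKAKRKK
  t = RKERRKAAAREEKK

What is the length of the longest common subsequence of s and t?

10

Match R [3,1] → K [5,2] → E [6,3] → R [7,4] → R [9,5] → K [10,6] → A [11,9] → R [13,10] → K [14,13] → K [15,14] — 10 characters in the same relative order in both. dp[15][14] = 10 confirms this is the maximum.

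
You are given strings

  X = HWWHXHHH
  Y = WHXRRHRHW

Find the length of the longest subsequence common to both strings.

5

Let dp[i][j] be the LCS length of the first i characters of X and the first j characters of Y. dp[i][j] = dp[i-1][j-1]+1 when the i-th and j-th characters match, else max(dp[i-1][j], dp[i][j-1]).
    ·  W  H  X  R  R  H  R  H  W
 ·  0  0  0  0  0  0  0  0  0  0
 H  0  0  1  1  1  1  1  1  1  1
 W  0  1  1  1  1  1  1  1  1  2
 W  0  1  1  1  1  1  1  1  1  2
 H  0  1  2  2  2  2  2  2  2  2
 X  0  1  2  3  3  3  3  3  3  3
 H  0  1  2  3  3  3  4  4  4  4
 H  0  1  2  3  3  3  4  4  5  5
 H  0  1  2  3  3  3  4  4  5  5
dp[8][9] = 5. One LCS (by backtracking along matches): WHXHH.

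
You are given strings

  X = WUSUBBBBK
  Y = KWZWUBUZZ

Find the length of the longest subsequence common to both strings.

Pick W at X[1]=Y[4], then U at X[2]=Y[5], then U at X[4]=Y[7]; all 3 characters appear in both, in order. The LCS DP gives dp[9][9] = 3, so this is optimal.

3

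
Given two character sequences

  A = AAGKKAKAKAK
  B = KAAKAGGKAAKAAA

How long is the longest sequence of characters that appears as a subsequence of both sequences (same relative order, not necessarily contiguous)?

8

Taking A at A[1]=B[3], then A at A[2]=B[5], then G at A[3]=B[7], then K at A[4]=B[8], then K at A[5]=B[11], then A at A[6]=B[12], then A at A[8]=B[13], then A at A[10]=B[14] gives a common subsequence of length 8. Since dp[11][14] = 8, nothing longer is possible.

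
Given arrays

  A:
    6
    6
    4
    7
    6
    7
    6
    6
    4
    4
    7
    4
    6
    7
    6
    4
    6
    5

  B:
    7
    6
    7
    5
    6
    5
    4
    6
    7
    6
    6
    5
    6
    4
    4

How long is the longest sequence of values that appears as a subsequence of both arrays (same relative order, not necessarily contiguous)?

One common subsequence of length 10: 7 [4,1]; then 6 [5,2]; then 7 [6,3]; then 6 [7,5]; then 4 [12,7]; then 6 [13,8]; then 7 [14,9]; then 6 [15,10]; then 6 [17,11]; then 5 [18,12]. dp[18][15] = 10 confirms this is the maximum.

10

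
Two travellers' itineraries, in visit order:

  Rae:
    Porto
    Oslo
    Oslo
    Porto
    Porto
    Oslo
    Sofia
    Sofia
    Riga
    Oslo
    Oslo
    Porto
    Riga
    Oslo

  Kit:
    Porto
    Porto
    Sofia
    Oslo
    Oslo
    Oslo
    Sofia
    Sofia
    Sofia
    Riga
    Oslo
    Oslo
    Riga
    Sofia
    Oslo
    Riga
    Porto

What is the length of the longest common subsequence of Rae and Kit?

11

Match Porto [1,2], Oslo [2,4], Oslo [3,5], Oslo [6,6], Sofia [7,8], Sofia [8,9], Riga [9,10], Oslo [10,11], Oslo [11,12], Riga [13,13], Oslo [14,15] — 11 stops in the same relative order in both. The LCS DP gives dp[14][17] = 11, so this is optimal.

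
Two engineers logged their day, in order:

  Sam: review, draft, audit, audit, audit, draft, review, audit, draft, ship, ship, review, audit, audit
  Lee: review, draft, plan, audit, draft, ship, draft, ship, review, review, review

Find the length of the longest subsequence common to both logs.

Match review (Sam #1, Lee #1) → draft (Sam #2, Lee #2) → audit (Sam #5, Lee #4) → draft (Sam #6, Lee #5) → draft (Sam #9, Lee #7) → ship (Sam #10, Lee #8) → review (Sam #12, Lee #11) — 7 tasks in the same relative order in both. dp[14][11] = 7 confirms this is the maximum.

7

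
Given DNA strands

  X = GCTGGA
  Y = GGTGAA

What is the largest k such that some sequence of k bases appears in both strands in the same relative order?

4

Match G at X[1]=Y[2] → T at X[3]=Y[3] → G at X[4]=Y[4] → A at X[6]=Y[6] — 4 bases in the same relative order in both, and the DP table's final entry dp[6][6] is also 4, so no common subsequence is longer.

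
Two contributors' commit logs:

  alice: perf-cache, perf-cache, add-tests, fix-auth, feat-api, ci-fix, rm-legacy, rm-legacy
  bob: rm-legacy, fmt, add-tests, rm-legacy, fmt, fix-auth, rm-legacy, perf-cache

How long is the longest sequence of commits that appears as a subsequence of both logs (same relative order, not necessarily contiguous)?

3

Pick add-tests [3,3], then fix-auth [4,6], then rm-legacy [7,7]; all 3 commits appear in both, in order. The LCS DP gives dp[8][8] = 3, so this is optimal.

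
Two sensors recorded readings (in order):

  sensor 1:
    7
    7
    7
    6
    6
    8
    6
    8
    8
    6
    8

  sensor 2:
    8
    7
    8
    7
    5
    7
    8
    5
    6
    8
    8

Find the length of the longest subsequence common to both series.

Pick 7 (sensor 1 #1, sensor 2 #2); then 7 (sensor 1 #2, sensor 2 #4); then 7 (sensor 1 #3, sensor 2 #6); then 8 (sensor 1 #6, sensor 2 #7); then 6 (sensor 1 #7, sensor 2 #9); then 8 (sensor 1 #9, sensor 2 #10); then 8 (sensor 1 #11, sensor 2 #11); all 7 values appear in both, in order. dp[11][11] = 7 confirms this is the maximum.

7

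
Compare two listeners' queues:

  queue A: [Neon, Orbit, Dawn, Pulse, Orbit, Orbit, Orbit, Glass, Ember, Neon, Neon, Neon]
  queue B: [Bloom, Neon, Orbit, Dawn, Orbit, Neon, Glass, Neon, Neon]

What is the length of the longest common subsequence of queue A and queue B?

One common subsequence of length 7: Neon [1,2] → Orbit [2,3] → Dawn [3,4] → Orbit [5,5] → Glass [8,7] → Neon [11,8] → Neon [12,9]. The LCS DP gives dp[12][9] = 7, so this is optimal.

7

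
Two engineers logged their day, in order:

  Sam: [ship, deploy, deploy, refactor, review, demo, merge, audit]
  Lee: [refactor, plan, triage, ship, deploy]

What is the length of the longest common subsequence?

Pick ship at Sam[1]=Lee[4]; then deploy at Sam[3]=Lee[5]; all 2 tasks appear in both, in order. dp[8][5] = 2 confirms this is the maximum.

2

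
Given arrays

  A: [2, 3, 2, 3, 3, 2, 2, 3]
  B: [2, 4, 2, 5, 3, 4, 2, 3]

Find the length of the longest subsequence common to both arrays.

Let dp[i][j] be the LCS length of the first i values of A and the first j values of B. dp[i][j] = dp[i-1][j-1]+1 when the i-th and j-th values match, else max(dp[i-1][j], dp[i][j-1]).
    ·  2  4  2  5  3  4  2  3
 ·  0  0  0  0  0  0  0  0  0
 2  0  1  1  1  1  1  1  1  1
 3  0  1  1  1  1  2  2  2  2
 2  0  1  1  2  2  2  2  3  3
 3  0  1  1  2  2  3  3  3  4
 3  0  1  1  2  2  3  3  3  4
 2  0  1  1  2  2  3  3  4  4
 2  0  1  1  2  2  3  3  4  4
 3  0  1  1  2  2  3  3  4  5
dp[8][8] = 5. One LCS (by backtracking along matches): 2, 2, 3, 2, 3.

5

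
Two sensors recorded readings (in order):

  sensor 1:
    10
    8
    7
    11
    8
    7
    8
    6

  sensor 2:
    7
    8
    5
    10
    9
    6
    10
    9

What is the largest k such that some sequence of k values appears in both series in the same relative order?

Taking 7 at sensor 1[3]=sensor 2[1] → 8 at sensor 1[5]=sensor 2[2] → 6 at sensor 1[8]=sensor 2[6] gives a common subsequence of length 3, and the DP table's final entry dp[8][8] is also 3, so no common subsequence is longer.

3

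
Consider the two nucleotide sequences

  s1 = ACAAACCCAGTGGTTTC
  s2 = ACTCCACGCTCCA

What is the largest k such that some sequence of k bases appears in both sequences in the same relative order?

Taking A [1,1]; then C [2,2]; then C [6,4]; then C [7,5]; then C [8,7]; then G [10,8]; then T [11,10]; then C [17,12] gives a common subsequence of length 8. Since dp[17][13] = 8, nothing longer is possible.

8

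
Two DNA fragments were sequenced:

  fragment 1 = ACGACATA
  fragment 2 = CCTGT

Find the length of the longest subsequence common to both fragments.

One common subsequence of length 3: C at fragment 1[2]=fragment 2[2], then G at fragment 1[3]=fragment 2[4], then T at fragment 1[7]=fragment 2[5], and the DP table's final entry dp[8][5] is also 3, so no common subsequence is longer.

3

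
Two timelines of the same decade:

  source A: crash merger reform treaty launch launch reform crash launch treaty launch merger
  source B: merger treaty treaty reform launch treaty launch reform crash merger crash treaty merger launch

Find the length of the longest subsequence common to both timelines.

Pick merger at source A[2]=source B[1]; then reform at source A[3]=source B[4]; then treaty at source A[4]=source B[6]; then launch at source A[6]=source B[7]; then reform at source A[7]=source B[8]; then crash at source A[8]=source B[11]; then treaty at source A[10]=source B[12]; then launch at source A[11]=source B[14]; all 8 events appear in both, in order, and the DP table's final entry dp[12][14] is also 8, so no common subsequence is longer.

8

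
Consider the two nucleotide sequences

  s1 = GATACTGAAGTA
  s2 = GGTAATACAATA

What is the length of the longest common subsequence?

Match G at s1[1]=s2[2], A at s1[2]=s2[5], T at s1[3]=s2[6], A at s1[4]=s2[7], C at s1[5]=s2[8], A at s1[8]=s2[9], A at s1[9]=s2[10], T at s1[11]=s2[11], A at s1[12]=s2[12] — 9 bases in the same relative order in both. dp[12][12] = 9 confirms this is the maximum.

9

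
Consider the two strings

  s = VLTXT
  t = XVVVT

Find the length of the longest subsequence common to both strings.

One common subsequence of length 2: V (s #1, t #4) → T (s #5, t #5), and the DP table's final entry dp[5][5] is also 2, so no common subsequence is longer.

2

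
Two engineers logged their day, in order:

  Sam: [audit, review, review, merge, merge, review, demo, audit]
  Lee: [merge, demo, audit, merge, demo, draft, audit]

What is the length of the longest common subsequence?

Taking audit (Sam #1, Lee #3), then merge (Sam #5, Lee #4), then demo (Sam #7, Lee #5), then audit (Sam #8, Lee #7) gives a common subsequence of length 4. Since dp[8][7] = 4, nothing longer is possible.

4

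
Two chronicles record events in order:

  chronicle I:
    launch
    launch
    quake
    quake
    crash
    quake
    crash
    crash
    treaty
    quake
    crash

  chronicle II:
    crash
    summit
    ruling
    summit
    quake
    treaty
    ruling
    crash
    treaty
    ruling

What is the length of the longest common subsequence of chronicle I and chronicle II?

Match crash at chronicle I[5]=chronicle II[1] → quake at chronicle I[6]=chronicle II[5] → crash at chronicle I[8]=chronicle II[8] → treaty at chronicle I[9]=chronicle II[9] — 4 events in the same relative order in both. The LCS DP gives dp[11][10] = 4, so this is optimal.

4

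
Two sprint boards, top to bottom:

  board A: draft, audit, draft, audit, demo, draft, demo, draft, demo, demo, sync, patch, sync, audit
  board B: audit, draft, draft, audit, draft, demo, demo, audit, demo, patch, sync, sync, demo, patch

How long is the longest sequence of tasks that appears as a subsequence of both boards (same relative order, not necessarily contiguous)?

9

Taking draft at board A[1]=board B[2], then draft at board A[3]=board B[3], then audit at board A[4]=board B[4], then draft at board A[6]=board B[5], then demo at board A[7]=board B[6], then demo at board A[9]=board B[7], then demo at board A[10]=board B[9], then sync at board A[11]=board B[12], then patch at board A[12]=board B[14] gives a common subsequence of length 9. The LCS DP gives dp[14][14] = 9, so this is optimal.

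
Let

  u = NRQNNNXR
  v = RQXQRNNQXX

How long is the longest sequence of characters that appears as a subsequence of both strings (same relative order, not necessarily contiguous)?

5

Let dp[i][j] be the LCS length of the first i characters of u and the first j characters of v. dp[i][j] = dp[i-1][j-1]+1 when the i-th and j-th characters match, else max(dp[i-1][j], dp[i][j-1]).
    ·  R  Q  X  Q  R  N  N  Q  X  X
 ·  0  0  0  0  0  0  0  0  0  0  0
 N  0  0  0  0  0  0  1  1  1  1  1
 R  0  1  1  1  1  1  1  1  1  1  1
 Q  0  1  2  2  2  2  2  2  2  2  2
 N  0  1  2  2  2  2  3  3  3  3  3
 N  0  1  2  2  2  2  3  4  4  4  4
 N  0  1  2  2  2  2  3  4  4  4  4
 X  0  1  2  3  3  3  3  4  4  5  5
 R  0  1  2  3  3  4  4  4  4  5  5
dp[8][10] = 5. One LCS (by backtracking along matches): RQNNX.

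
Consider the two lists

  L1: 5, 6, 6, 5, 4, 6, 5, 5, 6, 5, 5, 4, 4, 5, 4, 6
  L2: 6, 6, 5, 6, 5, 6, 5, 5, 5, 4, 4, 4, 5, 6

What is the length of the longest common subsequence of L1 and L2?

One common subsequence of length 12: 6 [2,1] → 6 [3,2] → 5 [4,3] → 6 [6,4] → 5 [7,5] → 5 [8,7] → 5 [10,8] → 5 [11,9] → 4 [12,11] → 4 [13,12] → 5 [14,13] → 6 [16,14]. Since dp[16][14] = 12, nothing longer is possible.

12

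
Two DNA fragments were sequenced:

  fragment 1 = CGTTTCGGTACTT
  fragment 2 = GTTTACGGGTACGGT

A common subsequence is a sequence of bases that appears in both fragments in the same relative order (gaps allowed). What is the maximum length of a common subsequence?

11

One common subsequence of length 11: G [2,1] → T [3,2] → T [4,3] → T [5,4] → C [6,6] → G [7,8] → G [8,9] → T [9,10] → A [10,11] → C [11,12] → T [13,15]. dp[13][15] = 11 confirms this is the maximum.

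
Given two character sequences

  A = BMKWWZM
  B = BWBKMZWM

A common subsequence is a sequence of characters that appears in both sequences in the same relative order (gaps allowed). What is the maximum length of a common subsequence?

4

Pick B [1,3] → M [2,5] → W [5,7] → M [7,8]; all 4 characters appear in both, in order. The LCS DP gives dp[7][8] = 4, so this is optimal.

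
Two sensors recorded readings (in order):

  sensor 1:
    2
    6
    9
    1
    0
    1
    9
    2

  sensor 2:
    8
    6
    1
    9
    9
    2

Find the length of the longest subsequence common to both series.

4

Pick 6 [2,2] → 9 [3,4] → 9 [7,5] → 2 [8,6]; all 4 values appear in both, in order. The LCS DP gives dp[8][6] = 4, so this is optimal.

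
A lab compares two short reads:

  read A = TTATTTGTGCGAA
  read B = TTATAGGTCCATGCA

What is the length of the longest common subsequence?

Match T (read A #1, read B #1), T (read A #2, read B #2), A (read A #3, read B #3), T (read A #4, read B #4), T (read A #5, read B #8), T (read A #8, read B #12), G (read A #9, read B #13), C (read A #10, read B #14), A (read A #13, read B #15) — 9 bases in the same relative order in both. dp[13][15] = 9 confirms this is the maximum.

9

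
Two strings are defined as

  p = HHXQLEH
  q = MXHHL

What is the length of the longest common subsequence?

Taking H (p #1, q #3) → H (p #2, q #4) → L (p #5, q #5) gives a common subsequence of length 3. Since dp[7][5] = 3, nothing longer is possible.

3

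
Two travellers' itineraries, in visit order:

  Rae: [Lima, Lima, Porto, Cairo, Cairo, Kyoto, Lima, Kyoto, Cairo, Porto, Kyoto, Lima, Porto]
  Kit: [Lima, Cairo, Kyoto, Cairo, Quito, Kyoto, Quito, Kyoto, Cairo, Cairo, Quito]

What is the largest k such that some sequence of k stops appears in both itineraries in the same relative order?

Match Lima [2,1] → Cairo [4,2] → Cairo [5,4] → Kyoto [6,6] → Kyoto [8,8] → Cairo [9,10] — 6 stops in the same relative order in both, and the DP table's final entry dp[13][11] is also 6, so no common subsequence is longer.

6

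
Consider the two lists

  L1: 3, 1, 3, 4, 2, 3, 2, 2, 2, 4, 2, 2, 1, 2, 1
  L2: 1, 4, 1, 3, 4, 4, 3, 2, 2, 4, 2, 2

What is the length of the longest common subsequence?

Pick 1 [2,3], then 3 [3,4], then 4 [4,6], then 3 [6,7], then 2 [8,8], then 2 [9,9], then 4 [10,10], then 2 [12,11], then 2 [14,12]; all 9 values appear in both, in order. dp[15][12] = 9 confirms this is the maximum.

9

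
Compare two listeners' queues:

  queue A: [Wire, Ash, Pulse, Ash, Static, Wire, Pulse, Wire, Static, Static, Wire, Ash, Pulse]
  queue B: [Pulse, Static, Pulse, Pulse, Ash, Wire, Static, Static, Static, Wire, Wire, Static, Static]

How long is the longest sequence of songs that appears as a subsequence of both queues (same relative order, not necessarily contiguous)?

Pick Pulse [3,4]; then Ash [4,5]; then Static [5,9]; then Wire [6,10]; then Wire [8,11]; then Static [9,12]; then Static [10,13]; all 7 songs appear in both, in order. The LCS DP gives dp[13][13] = 7, so this is optimal.

7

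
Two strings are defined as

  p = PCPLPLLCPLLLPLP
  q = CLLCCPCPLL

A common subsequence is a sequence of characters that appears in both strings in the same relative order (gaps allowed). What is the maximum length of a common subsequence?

Let dp[i][j] be the LCS length of the first i characters of p and the first j characters of q. dp[i][j] = dp[i-1][j-1]+1 when the i-th and j-th characters match, else max(dp[i-1][j], dp[i][j-1]).
    ·  C  L  L  C  C  P  C  P  L  L
 ·  0  0  0  0  0  0  0  0  0  0  0
 P  0  0  0  0  0  0  1  1  1  1  1
 C  0  1  1  1  1  1  1  2  2  2  2
 P  0  1  1  1  1  1  2  2  3  3  3
 L  0  1  2  2  2  2  2  2  3  4  4
 P  0  1  2  2  2  2  3  3  3  4  4
 L  0  1  2  3  3  3  3  3  3  4  5
 L  0  1  2  3  3  3  3  3  3  4  5
 C  0  1  2  3  4  4  4  4  4  4  5
 P  0  1  2  3  4  4  5  5  5  5  5
 L  0  1  2  3  4  4  5  5  5  6  6
 L  0  1  2  3  4  4  5  5  5  6  7
 L  0  1  2  3  4  4  5  5  5  6  7
 P  0  1  2  3  4  4  5  5  6  6  7
 L  0  1  2  3  4  4  5  5  6  7  7
 P  0  1  2  3  4  4  5  5  6  7  7
dp[15][10] = 7. One LCS (by backtracking along matches): CLPCPLL.

7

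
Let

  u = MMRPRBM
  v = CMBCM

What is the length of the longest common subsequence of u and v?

3

Let dp[i][j] be the LCS length of the first i characters of u and the first j characters of v. dp[i][j] = dp[i-1][j-1]+1 when the i-th and j-th characters match, else max(dp[i-1][j], dp[i][j-1]).
    ·  C  M  B  C  M
 ·  0  0  0  0  0  0
 M  0  0  1  1  1  1
 M  0  0  1  1  1  2
 R  0  0  1  1  1  2
 P  0  0  1  1  1  2
 R  0  0  1  1  1  2
 B  0  0  1  2  2  2
 M  0  0  1  2  2  3
dp[7][5] = 3. One LCS (by backtracking along matches): MBM.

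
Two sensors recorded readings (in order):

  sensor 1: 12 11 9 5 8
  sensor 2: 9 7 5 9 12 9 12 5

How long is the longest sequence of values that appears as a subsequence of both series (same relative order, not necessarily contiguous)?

Match 12 [1,5], then 9 [3,6], then 5 [4,8] — 3 values in the same relative order in both. Since dp[5][8] = 3, nothing longer is possible.

3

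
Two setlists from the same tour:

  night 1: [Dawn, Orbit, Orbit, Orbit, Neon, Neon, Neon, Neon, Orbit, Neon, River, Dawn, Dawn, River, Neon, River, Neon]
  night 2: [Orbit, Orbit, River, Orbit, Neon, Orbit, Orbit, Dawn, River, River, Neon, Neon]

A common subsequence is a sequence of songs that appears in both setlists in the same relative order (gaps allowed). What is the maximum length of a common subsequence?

Pick Orbit at night 1[2]=night 2[1], Orbit at night 1[3]=night 2[2], Orbit at night 1[4]=night 2[4], Neon at night 1[5]=night 2[5], Orbit at night 1[9]=night 2[7], River at night 1[11]=night 2[9], River at night 1[14]=night 2[10], Neon at night 1[15]=night 2[11], Neon at night 1[17]=night 2[12]; all 9 songs appear in both, in order, and the DP table's final entry dp[17][12] is also 9, so no common subsequence is longer.

9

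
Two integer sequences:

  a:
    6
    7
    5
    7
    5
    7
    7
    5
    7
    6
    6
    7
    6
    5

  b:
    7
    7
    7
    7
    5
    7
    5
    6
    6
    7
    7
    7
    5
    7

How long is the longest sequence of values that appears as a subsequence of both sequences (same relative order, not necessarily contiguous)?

Pick 7 (a #2, b #1), then 7 (a #4, b #2), then 7 (a #6, b #3), then 7 (a #7, b #4), then 5 (a #8, b #5), then 7 (a #9, b #6), then 6 (a #10, b #8), then 6 (a #11, b #9), then 7 (a #12, b #12), then 5 (a #14, b #13); all 10 values appear in both, in order. The LCS DP gives dp[14][14] = 10, so this is optimal.

10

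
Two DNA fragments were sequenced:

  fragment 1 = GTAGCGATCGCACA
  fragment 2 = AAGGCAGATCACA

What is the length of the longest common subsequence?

Pick G (fragment 1 #1, fragment 2 #3); then G (fragment 1 #4, fragment 2 #4); then C (fragment 1 #5, fragment 2 #5); then G (fragment 1 #6, fragment 2 #7); then A (fragment 1 #7, fragment 2 #8); then T (fragment 1 #8, fragment 2 #9); then C (fragment 1 #11, fragment 2 #10); then A (fragment 1 #12, fragment 2 #11); then C (fragment 1 #13, fragment 2 #12); then A (fragment 1 #14, fragment 2 #13); all 10 bases appear in both, in order. dp[14][13] = 10 confirms this is the maximum.

10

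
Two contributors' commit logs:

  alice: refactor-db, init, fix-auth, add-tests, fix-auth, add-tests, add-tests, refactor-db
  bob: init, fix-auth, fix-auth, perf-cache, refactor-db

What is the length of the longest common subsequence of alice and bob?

4

One common subsequence of length 4: init at alice[2]=bob[1], then fix-auth at alice[3]=bob[2], then fix-auth at alice[5]=bob[3], then refactor-db at alice[8]=bob[5]. dp[8][5] = 4 confirms this is the maximum.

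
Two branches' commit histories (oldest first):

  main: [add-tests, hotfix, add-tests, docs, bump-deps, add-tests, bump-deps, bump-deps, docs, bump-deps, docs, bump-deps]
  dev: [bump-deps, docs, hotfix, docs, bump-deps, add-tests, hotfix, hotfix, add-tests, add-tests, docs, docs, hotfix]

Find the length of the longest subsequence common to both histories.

Match add-tests [1,6] → hotfix [2,8] → add-tests [3,9] → add-tests [6,10] → docs [9,11] → docs [11,12] — 6 commits in the same relative order in both. The LCS DP gives dp[12][13] = 6, so this is optimal.

6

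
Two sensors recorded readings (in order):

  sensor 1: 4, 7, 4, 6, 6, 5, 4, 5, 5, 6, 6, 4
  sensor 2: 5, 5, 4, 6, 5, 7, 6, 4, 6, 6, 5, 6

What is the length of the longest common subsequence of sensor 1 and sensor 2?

Pick 4 at sensor 1[1]=sensor 2[3]; then 7 at sensor 1[2]=sensor 2[6]; then 4 at sensor 1[3]=sensor 2[8]; then 6 at sensor 1[4]=sensor 2[9]; then 6 at sensor 1[5]=sensor 2[10]; then 5 at sensor 1[9]=sensor 2[11]; then 6 at sensor 1[11]=sensor 2[12]; all 7 values appear in both, in order. Since dp[12][12] = 7, nothing longer is possible.

7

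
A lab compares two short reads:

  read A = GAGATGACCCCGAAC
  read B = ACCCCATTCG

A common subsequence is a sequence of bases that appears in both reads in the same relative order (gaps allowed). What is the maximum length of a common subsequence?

Match A at read A[7]=read B[1], then C at read A[8]=read B[2], then C at read A[9]=read B[3], then C at read A[10]=read B[4], then C at read A[11]=read B[5], then A at read A[13]=read B[6], then C at read A[15]=read B[9] — 7 bases in the same relative order in both. The LCS DP gives dp[15][10] = 7, so this is optimal.

7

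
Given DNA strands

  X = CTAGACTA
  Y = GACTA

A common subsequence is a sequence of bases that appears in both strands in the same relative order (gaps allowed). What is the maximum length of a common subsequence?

Let dp[i][j] be the LCS length of the first i bases of X and the first j bases of Y. dp[i][j] = dp[i-1][j-1]+1 when the i-th and j-th bases match, else max(dp[i-1][j], dp[i][j-1]).
    ·  G  A  C  T  A
 ·  0  0  0  0  0  0
 C  0  0  0  1  1  1
 T  0  0  0  1  2  2
 A  0  0  1  1  2  3
 G  0  1  1  1  2  3
 A  0  1  2  2  2  3
 C  0  1  2  3  3  3
 T  0  1  2  3  4  4
 A  0  1  2  3  4  5
dp[8][5] = 5. One LCS (by backtracking along matches): GACTA.

5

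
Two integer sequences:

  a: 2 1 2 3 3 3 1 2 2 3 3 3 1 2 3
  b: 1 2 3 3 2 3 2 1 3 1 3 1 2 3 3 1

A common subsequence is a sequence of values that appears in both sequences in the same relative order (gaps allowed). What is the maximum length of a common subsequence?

Match 1 at a[2]=b[1], then 2 at a[3]=b[2], then 3 at a[4]=b[3], then 3 at a[5]=b[4], then 3 at a[6]=b[6], then 1 at a[7]=b[8], then 3 at a[10]=b[9], then 3 at a[12]=b[11], then 1 at a[13]=b[12], then 2 at a[14]=b[13], then 3 at a[15]=b[15] — 11 values in the same relative order in both. The LCS DP gives dp[15][16] = 11, so this is optimal.

11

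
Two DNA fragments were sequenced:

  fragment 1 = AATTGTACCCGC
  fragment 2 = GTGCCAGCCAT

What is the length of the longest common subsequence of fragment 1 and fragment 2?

Let dp[i][j] be the LCS length of the first i bases of fragment 1 and the first j bases of fragment 2. dp[i][j] = dp[i-1][j-1]+1 when the i-th and j-th bases match, else max(dp[i-1][j], dp[i][j-1]).
    ·  G  T  G  C  C  A  G  C  C  A  T
 ·  0  0  0  0  0  0  0  0  0  0  0  0
 A  0  0  0  0  0  0  1  1  1  1  1  1
 A  0  0  0  0  0  0  1  1  1  1  2  2
 T  0  0  1  1  1  1  1  1  1  1  2  3
 T  0  0  1  1  1  1  1  1  1  1  2  3
 G  0  1  1  2  2  2  2  2  2  2  2  3
 T  0  1  2  2  2  2  2  2  2  2  2  3
 A  0  1  2  2  2  2  3  3  3  3  3  3
 C  0  1  2  2  3  3  3  3  4  4  4  4
 C  0  1  2  2  3  4  4  4  4  5  5  5
 C  0  1  2  2  3  4  4  4  5  5  5  5
 G  0  1  2  3  3  4  4  5  5  5  5  5
 C  0  1  2  3  4  4  4  5  6  6  6  6
dp[12][11] = 6. One LCS (by backtracking along matches): TGCCCC.

6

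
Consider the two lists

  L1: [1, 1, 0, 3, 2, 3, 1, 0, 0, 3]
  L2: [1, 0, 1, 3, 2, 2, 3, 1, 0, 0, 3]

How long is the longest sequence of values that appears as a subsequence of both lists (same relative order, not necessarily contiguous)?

Let dp[i][j] be the LCS length of the first i values of L1 and the first j values of L2. dp[i][j] = dp[i-1][j-1]+1 when the i-th and j-th values match, else max(dp[i-1][j], dp[i][j-1]).
    ·  1  0  1  3  2  2  3  1  0  0  3
 ·  0  0  0  0  0  0  0  0  0  0  0  0
 1  0  1  1  1  1  1  1  1  1  1  1  1
 1  0  1  1  2  2  2  2  2  2  2  2  2
 0  0  1  2  2  2  2  2  2  2  3  3  3
 3  0  1  2  2  3  3  3  3  3  3  3  4
 2  0  1  2  2  3  4  4  4  4  4  4  4
 3  0  1  2  2  3  4  4  5  5  5  5  5
 1  0  1  2  3  3  4  4  5  6  6  6  6
 0  0  1  2  3  3  4  4  5  6  7  7  7
 0  0  1  2  3  3  4  4  5  6  7  8  8
 3  0  1  2  3  4  4  4  5  6  7  8  9
dp[10][11] = 9. One LCS (by backtracking along matches): 1, 1, 3, 2, 3, 1, 0, 0, 3.

9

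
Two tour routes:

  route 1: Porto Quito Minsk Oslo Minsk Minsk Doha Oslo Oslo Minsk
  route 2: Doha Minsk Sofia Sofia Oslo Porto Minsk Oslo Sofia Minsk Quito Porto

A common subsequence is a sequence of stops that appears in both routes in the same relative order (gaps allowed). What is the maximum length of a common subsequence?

Taking Minsk at route 1[3]=route 2[2], Oslo at route 1[4]=route 2[5], Minsk at route 1[6]=route 2[7], Oslo at route 1[8]=route 2[8], Minsk at route 1[10]=route 2[10] gives a common subsequence of length 5. dp[10][12] = 5 confirms this is the maximum.

5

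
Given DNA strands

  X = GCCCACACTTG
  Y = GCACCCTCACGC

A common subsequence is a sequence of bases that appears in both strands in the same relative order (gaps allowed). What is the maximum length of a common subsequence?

Match G [1,1] → C [2,4] → C [3,5] → C [4,6] → C [6,8] → A [7,9] → C [8,10] → G [11,11] — 8 bases in the same relative order in both, and the DP table's final entry dp[11][12] is also 8, so no common subsequence is longer.

8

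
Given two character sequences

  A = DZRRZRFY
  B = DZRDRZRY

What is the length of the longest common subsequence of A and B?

7

Pick D at A[1]=B[1] → Z at A[2]=B[2] → R at A[3]=B[3] → R at A[4]=B[5] → Z at A[5]=B[6] → R at A[6]=B[7] → Y at A[8]=B[8]; all 7 characters appear in both, in order. dp[8][8] = 7 confirms this is the maximum.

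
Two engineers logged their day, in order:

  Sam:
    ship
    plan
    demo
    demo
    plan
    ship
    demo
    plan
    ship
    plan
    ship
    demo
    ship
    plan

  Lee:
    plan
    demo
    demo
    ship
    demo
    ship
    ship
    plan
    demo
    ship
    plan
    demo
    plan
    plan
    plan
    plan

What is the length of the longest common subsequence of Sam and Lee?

Pick plan at Sam[2]=Lee[1], demo at Sam[3]=Lee[2], demo at Sam[4]=Lee[3], ship at Sam[6]=Lee[4], demo at Sam[7]=Lee[5], plan at Sam[8]=Lee[8], ship at Sam[9]=Lee[10], plan at Sam[10]=Lee[11], demo at Sam[12]=Lee[12], plan at Sam[14]=Lee[16]; all 10 tasks appear in both, in order. The LCS DP gives dp[14][16] = 10, so this is optimal.

10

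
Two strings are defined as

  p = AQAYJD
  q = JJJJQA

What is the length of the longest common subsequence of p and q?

Let dp[i][j] be the LCS length of the first i characters of p and the first j characters of q. dp[i][j] = dp[i-1][j-1]+1 when the i-th and j-th characters match, else max(dp[i-1][j], dp[i][j-1]).
    ·  J  J  J  J  Q  A
 ·  0  0  0  0  0  0  0
 A  0  0  0  0  0  0  1
 Q  0  0  0  0  0  1  1
 A  0  0  0  0  0  1  2
 Y  0  0  0  0  0  1  2
 J  0  1  1  1  1  1  2
 D  0  1  1  1  1  1  2
dp[6][6] = 2. One LCS (by backtracking along matches): QA.

2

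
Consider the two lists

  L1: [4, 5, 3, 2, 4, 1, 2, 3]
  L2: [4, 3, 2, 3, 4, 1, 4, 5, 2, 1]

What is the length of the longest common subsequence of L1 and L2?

6

Taking 4 [1,1], 3 [3,2], 2 [4,3], 4 [5,5], 1 [6,6], 2 [7,9] gives a common subsequence of length 6. dp[8][10] = 6 confirms this is the maximum.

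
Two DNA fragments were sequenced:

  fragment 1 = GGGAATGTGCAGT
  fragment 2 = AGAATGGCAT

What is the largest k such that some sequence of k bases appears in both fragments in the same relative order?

9

Taking G [3,2], A [4,3], A [5,4], T [6,5], G [7,6], G [9,7], C [10,8], A [11,9], T [13,10] gives a common subsequence of length 9, and the DP table's final entry dp[13][10] is also 9, so no common subsequence is longer.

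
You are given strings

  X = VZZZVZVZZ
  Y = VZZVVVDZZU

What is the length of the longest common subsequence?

One common subsequence of length 7: V [1,1], Z [2,2], Z [3,3], V [5,5], V [7,6], Z [8,8], Z [9,9]. The LCS DP gives dp[9][10] = 7, so this is optimal.

7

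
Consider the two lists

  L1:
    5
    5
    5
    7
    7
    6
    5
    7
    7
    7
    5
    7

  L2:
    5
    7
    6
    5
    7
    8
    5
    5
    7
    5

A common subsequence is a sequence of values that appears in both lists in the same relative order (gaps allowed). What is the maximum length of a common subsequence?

7

One common subsequence of length 7: 5 (L1 #3, L2 #1), 7 (L1 #5, L2 #2), 6 (L1 #6, L2 #3), 5 (L1 #7, L2 #4), 7 (L1 #8, L2 #5), 7 (L1 #10, L2 #9), 5 (L1 #11, L2 #10). dp[12][10] = 7 confirms this is the maximum.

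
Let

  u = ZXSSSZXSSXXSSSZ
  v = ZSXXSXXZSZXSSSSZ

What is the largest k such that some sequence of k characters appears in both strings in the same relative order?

11

One common subsequence of length 11: Z at u[1]=v[1]; then X at u[2]=v[4]; then S at u[3]=v[5]; then S at u[5]=v[9]; then Z at u[6]=v[10]; then X at u[7]=v[11]; then S at u[9]=v[12]; then S at u[12]=v[13]; then S at u[13]=v[14]; then S at u[14]=v[15]; then Z at u[15]=v[16]. The LCS DP gives dp[15][16] = 11, so this is optimal.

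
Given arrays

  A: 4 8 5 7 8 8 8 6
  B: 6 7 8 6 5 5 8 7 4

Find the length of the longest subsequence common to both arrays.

Let dp[i][j] be the LCS length of the first i values of A and the first j values of B. dp[i][j] = dp[i-1][j-1]+1 when the i-th and j-th values match, else max(dp[i-1][j], dp[i][j-1]).
    ·  6  7  8  6  5  5  8  7  4
 ·  0  0  0  0  0  0  0  0  0  0
 4  0  0  0  0  0  0  0  0  0  1
 8  0  0  0  1  1  1  1  1  1  1
 5  0  0  0  1  1  2  2  2  2  2
 7  0  0  1  1  1  2  2  2  3  3
 8  0  0  1  2  2  2  2  3  3  3
 8  0  0  1  2  2  2  2  3  3  3
 8  0  0  1  2  2  2  2  3  3  3
 6  0  1  1  2  3  3  3  3  3  3
dp[8][9] = 3. One LCS (by backtracking along matches): 8, 5, 7.

3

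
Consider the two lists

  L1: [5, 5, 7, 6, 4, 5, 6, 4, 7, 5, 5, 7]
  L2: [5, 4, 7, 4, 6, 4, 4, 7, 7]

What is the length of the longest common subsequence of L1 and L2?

7

One common subsequence of length 7: 5 (L1 #1, L2 #1); then 7 (L1 #3, L2 #3); then 6 (L1 #4, L2 #5); then 4 (L1 #5, L2 #6); then 4 (L1 #8, L2 #7); then 7 (L1 #9, L2 #8); then 7 (L1 #12, L2 #9), and the DP table's final entry dp[12][9] is also 7, so no common subsequence is longer.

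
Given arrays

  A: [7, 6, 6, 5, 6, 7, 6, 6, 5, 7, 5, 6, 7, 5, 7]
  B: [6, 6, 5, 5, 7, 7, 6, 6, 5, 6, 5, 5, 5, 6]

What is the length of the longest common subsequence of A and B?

9

Taking 6 (A #2, B #1), 6 (A #3, B #2), 5 (A #4, B #4), 6 (A #5, B #7), 6 (A #7, B #8), 6 (A #8, B #10), 5 (A #9, B #12), 5 (A #11, B #13), 6 (A #12, B #14) gives a common subsequence of length 9. Since dp[15][14] = 9, nothing longer is possible.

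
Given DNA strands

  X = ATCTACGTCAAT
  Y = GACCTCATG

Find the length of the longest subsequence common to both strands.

Let dp[i][j] be the LCS length of the first i bases of X and the first j bases of Y. dp[i][j] = dp[i-1][j-1]+1 when the i-th and j-th bases match, else max(dp[i-1][j], dp[i][j-1]).
    ·  G  A  C  C  T  C  A  T  G
 ·  0  0  0  0  0  0  0  0  0  0
 A  0  0  1  1  1  1  1  1  1  1
 T  0  0  1  1  1  2  2  2  2  2
 C  0  0  1  2  2  2  3  3  3  3
 T  0  0  1  2  2  3  3  3  4  4
 A  0  0  1  2  2  3  3  4  4  4
 C  0  0  1  2  3  3  4  4  4  4
 G  0  1  1  2  3  3  4  4  4  5
 T  0  1  1  2  3  4  4  4  5  5
 C  0  1  1  2  3  4  5  5  5  5
 A  0  1  2  2  3  4  5  6  6  6
 A  0  1  2  2  3  4  5  6  6  6
 T  0  1  2  2  3  4  5  6  7  7
dp[12][9] = 7. One LCS (by backtracking along matches): ACCTCAT.

7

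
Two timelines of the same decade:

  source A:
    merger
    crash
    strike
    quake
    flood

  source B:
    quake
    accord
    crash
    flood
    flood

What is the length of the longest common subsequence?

2

Taking crash (source A #2, source B #3), flood (source A #5, source B #5) gives a common subsequence of length 2. dp[5][5] = 2 confirms this is the maximum.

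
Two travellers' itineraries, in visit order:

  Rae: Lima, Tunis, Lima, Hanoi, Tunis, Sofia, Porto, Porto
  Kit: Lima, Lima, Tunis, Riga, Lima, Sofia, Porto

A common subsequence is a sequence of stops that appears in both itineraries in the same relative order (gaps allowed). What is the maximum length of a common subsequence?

5

Pick Lima (Rae #1, Kit #2) → Tunis (Rae #2, Kit #3) → Lima (Rae #3, Kit #5) → Sofia (Rae #6, Kit #6) → Porto (Rae #8, Kit #7); all 5 stops appear in both, in order. dp[8][7] = 5 confirms this is the maximum.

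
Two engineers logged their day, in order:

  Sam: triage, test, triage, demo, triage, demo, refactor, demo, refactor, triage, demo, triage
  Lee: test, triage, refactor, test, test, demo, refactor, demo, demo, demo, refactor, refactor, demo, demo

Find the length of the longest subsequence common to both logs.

Pick triage (Sam #1, Lee #2), test (Sam #2, Lee #5), demo (Sam #4, Lee #9), demo (Sam #6, Lee #10), refactor (Sam #7, Lee #12), demo (Sam #8, Lee #13), demo (Sam #11, Lee #14); all 7 tasks appear in both, in order, and the DP table's final entry dp[12][14] is also 7, so no common subsequence is longer.

7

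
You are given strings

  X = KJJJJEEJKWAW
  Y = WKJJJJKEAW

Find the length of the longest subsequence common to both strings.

One common subsequence of length 8: K at X[1]=Y[2], then J at X[2]=Y[3], then J at X[3]=Y[4], then J at X[4]=Y[5], then J at X[5]=Y[6], then E at X[7]=Y[8], then A at X[11]=Y[9], then W at X[12]=Y[10]. dp[12][10] = 8 confirms this is the maximum.

8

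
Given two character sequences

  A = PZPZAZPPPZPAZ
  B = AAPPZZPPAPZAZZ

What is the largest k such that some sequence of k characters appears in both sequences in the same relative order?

10

Match P at A[1]=B[3] → P at A[3]=B[4] → Z at A[4]=B[5] → Z at A[6]=B[6] → P at A[7]=B[7] → P at A[8]=B[8] → P at A[9]=B[10] → Z at A[10]=B[11] → A at A[12]=B[12] → Z at A[13]=B[14] — 10 characters in the same relative order in both. Since dp[13][14] = 10, nothing longer is possible.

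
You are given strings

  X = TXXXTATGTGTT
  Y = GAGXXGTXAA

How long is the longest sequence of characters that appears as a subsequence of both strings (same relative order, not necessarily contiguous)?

Match X (X #2, Y #4), then X (X #3, Y #5), then X (X #4, Y #8), then A (X #6, Y #10) — 4 characters in the same relative order in both, and the DP table's final entry dp[12][10] is also 4, so no common subsequence is longer.

4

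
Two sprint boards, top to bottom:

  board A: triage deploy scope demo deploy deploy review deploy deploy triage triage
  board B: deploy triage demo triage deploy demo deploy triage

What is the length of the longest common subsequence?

5

Taking triage at board A[1]=board B[4], deploy at board A[2]=board B[5], demo at board A[4]=board B[6], deploy at board A[9]=board B[7], triage at board A[11]=board B[8] gives a common subsequence of length 5. The LCS DP gives dp[11][8] = 5, so this is optimal.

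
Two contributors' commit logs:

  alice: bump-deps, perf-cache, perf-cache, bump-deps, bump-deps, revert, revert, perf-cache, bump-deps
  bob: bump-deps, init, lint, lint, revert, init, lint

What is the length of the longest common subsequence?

Taking bump-deps [1,1], revert [6,5] gives a common subsequence of length 2, and the DP table's final entry dp[9][7] is also 2, so no common subsequence is longer.

2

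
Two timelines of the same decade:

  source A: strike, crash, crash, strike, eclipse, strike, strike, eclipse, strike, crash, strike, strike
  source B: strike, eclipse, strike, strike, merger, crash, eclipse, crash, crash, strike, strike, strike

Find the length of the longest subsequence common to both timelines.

8

One common subsequence of length 8: strike (source A #4, source B #1), eclipse (source A #5, source B #2), strike (source A #6, source B #3), strike (source A #7, source B #4), eclipse (source A #8, source B #7), strike (source A #9, source B #10), strike (source A #11, source B #11), strike (source A #12, source B #12). The LCS DP gives dp[12][12] = 8, so this is optimal.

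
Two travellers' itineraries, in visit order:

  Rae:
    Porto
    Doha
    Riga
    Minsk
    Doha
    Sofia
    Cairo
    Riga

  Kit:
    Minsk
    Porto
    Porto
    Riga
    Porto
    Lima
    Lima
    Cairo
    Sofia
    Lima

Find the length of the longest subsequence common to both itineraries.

3

Pick Porto at Rae[1]=Kit[3], then Riga at Rae[3]=Kit[4], then Sofia at Rae[6]=Kit[9]; all 3 stops appear in both, in order. dp[8][10] = 3 confirms this is the maximum.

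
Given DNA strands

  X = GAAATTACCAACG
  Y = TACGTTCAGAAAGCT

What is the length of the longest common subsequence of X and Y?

7

Pick G [1,4] → T [5,5] → T [6,6] → A [7,10] → A [10,11] → A [11,12] → C [12,14]; all 7 bases appear in both, in order, and the DP table's final entry dp[13][15] is also 7, so no common subsequence is longer.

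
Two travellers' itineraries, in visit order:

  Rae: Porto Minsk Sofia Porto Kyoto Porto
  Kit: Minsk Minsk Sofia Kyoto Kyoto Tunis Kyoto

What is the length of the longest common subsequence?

3

Taking Minsk at Rae[2]=Kit[2]; then Sofia at Rae[3]=Kit[3]; then Kyoto at Rae[5]=Kit[7] gives a common subsequence of length 3. dp[6][7] = 3 confirms this is the maximum.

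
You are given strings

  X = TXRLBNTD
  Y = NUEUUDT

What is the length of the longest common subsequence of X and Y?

Pick N [6,1], then T [7,7]; all 2 characters appear in both, in order, and the DP table's final entry dp[8][7] is also 2, so no common subsequence is longer.

2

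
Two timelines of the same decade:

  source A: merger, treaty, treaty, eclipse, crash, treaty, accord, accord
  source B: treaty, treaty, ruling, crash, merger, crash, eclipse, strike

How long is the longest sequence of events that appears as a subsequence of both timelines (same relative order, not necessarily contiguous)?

3

Match treaty [2,1], then treaty [3,2], then eclipse [4,7] — 3 events in the same relative order in both. The LCS DP gives dp[8][8] = 3, so this is optimal.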